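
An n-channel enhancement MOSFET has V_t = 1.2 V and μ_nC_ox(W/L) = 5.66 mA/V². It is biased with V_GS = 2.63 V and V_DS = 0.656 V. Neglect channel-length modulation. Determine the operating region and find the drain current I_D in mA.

V_ov = V_GS − V_t = 2.63 − 1.2 = 1.43 V.
Since V_DS = 0.656 V < V_ov = 1.43 V, the device is in the triode region.
I_D = k_n [V_ov · V_DS − ½ V_DS²] = 5.66 × [1.43 × 0.656 − 0.5 × 0.656²] = 4.09 mA.

Triode; I_D = 4.09 mA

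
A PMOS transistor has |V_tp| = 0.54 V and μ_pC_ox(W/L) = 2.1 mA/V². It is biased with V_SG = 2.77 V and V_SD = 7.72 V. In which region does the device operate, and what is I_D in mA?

Saturation; I_D = 5.22 mA

V_ov = V_SG − |V_tp| = 2.77 − 0.54 = 2.23 V.
Since V_SD = 7.72 V ≥ V_ov = 2.23 V, the device is in saturation.
I_D = ½ k_p V_ov² = 0.5 × 2.1 × 2.23² = 5.22 mA.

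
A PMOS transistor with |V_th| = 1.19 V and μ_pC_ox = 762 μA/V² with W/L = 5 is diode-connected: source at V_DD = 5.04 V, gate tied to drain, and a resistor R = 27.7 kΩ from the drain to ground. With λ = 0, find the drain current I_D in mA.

I_D = 0.130 mA

With gate tied to drain, V_SG = V_SD ≥ V_SG − |V_th|, so the device is in saturation.
k_p = μ_pC_ox · (W/L) = 3.81 mA/V².
KCL at the drain: ½ k_p (V_SG − |V_th|)² = (V_DD − V_SG)/R.
Let x = V_SG − 1.19. Then 52.8 x² + x − 3.85 = 0, giving x = 0.261 V (positive root), so V_SG = 1.45 V.
I_D = (V_DD − V_SG)/R = (5.04 − 1.45) / 27.7 = 0.13 mA.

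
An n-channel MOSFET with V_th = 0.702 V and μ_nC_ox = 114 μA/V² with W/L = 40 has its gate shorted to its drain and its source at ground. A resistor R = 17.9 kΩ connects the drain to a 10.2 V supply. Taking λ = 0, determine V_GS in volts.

With gate tied to drain, V_GS = V_DS ≥ V_GS − V_th, so the device is in saturation.
k_n = μ_nC_ox · (W/L) = 4.56 mA/V².
KCL at the drain: ½ k_n (V_GS − V_th)² = (V_DD − V_GS)/R.
Let x = V_GS − 0.702. Then 40.8 x² + x − 9.498 = 0, giving x = 0.47 V (positive root), so V_GS = 1.17 V.
I_D = (V_DD − V_GS)/R = (10.2 − 1.17) / 17.9 = 0.504 mA.

V_GS = 1.17 V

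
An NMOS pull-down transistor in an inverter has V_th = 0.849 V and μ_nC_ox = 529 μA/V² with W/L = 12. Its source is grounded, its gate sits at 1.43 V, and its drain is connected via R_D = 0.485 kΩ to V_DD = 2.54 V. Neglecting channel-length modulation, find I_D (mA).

I_D = 1.07 mA

V_GS = V_G = 1.43 V, so V_ov = 1.43 − 0.849 = 0.581 V.
k_n = μ_nC_ox · (W/L) = 6.348 mA/V².
Assume saturation: I_D = ½ k_n V_ov² = 0.5 × 6.348 × 0.581² = 1.07 mA, giving V_DS = V_DD − I_D R_D = 2.54 − 1.07 × 0.485 = 2.02 V.
V_DS = 2.02 V ≥ V_ov = 0.581 V, confirming saturation.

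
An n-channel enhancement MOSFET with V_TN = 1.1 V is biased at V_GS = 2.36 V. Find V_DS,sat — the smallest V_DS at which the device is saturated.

The boundary between triode and saturation is V_DS = V_GS − V_TN = V_ov.
V_ov = 2.36 − 1.1 = 1.26 V.

V_DS,sat = 1.26 V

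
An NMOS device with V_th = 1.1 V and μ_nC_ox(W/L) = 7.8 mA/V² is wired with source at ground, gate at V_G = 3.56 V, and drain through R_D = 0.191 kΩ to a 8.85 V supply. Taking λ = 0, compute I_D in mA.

V_GS = V_G = 3.56 V, so V_ov = 3.56 − 1.1 = 2.46 V.
Assume saturation: I_D = ½ k_n V_ov² = 0.5 × 7.8 × 2.46² = 23.6 mA, giving V_DS = V_DD − I_D R_D = 8.85 − 23.6 × 0.191 = 4.34 V.
V_DS = 4.34 V ≥ V_ov = 2.46 V, confirming saturation.

I_D = 23.6 mA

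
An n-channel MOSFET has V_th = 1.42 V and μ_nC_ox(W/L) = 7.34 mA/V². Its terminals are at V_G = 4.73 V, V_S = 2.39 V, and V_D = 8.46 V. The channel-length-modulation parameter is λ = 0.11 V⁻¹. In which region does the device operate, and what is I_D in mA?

Saturation; I_D = 5.18 mA

V_GS = V_G − V_S = 4.73 − 2.39 = 2.34 V; V_DS = V_D − V_S = 8.46 − 2.39 = 6.07 V.
V_ov = V_GS − V_th = 2.34 − 1.42 = 0.92 V.
Since V_DS = 6.07 V ≥ V_ov = 0.92 V, the device is in saturation.
I_D = ½ k_n V_ov² (1 + λ V_DS) = 0.5 × 7.34 × 0.92² × (1 + 0.11 × 6.07) = 5.18 mA.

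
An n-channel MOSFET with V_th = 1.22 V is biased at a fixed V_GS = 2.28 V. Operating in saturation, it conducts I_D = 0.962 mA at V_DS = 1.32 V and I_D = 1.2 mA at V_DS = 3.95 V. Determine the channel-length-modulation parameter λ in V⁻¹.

With V_GS fixed, I_D ∝ (1 + λ V_DS) in saturation, so I_D2/I_D1 = (1 + λ V_DS2)/(1 + λ V_DS1).
1.2/0.962 = 1.247 = (1 + 3.95 λ)/(1 + 1.32 λ).
Solving: λ (I_D1 V_DS2 − I_D2 V_DS1) = I_D2 − I_D1, so λ = (1.2 − 0.962) / (0.962 × 3.95 − 1.2 × 1.32) = 0.238 / 2.22 = 0.107 V⁻¹.

λ = 0.107 V⁻¹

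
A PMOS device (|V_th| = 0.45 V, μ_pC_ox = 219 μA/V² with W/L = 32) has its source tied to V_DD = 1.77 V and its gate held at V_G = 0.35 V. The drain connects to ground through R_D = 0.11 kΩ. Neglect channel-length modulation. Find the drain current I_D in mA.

I_D = 3.30 mA

V_SG = V_DD − V_G = 1.77 − 0.35 = 1.42 V, so V_ov = 1.42 − 0.45 = 0.97 V.
k_p = μ_pC_ox · (W/L) = 7.008 mA/V².
Assume saturation: I_D = ½ k_p V_ov² = 0.5 × 7.008 × 0.97² = 3.3 mA, giving V_SD = V_DD − I_D R_D = 1.77 − 3.3 × 0.11 = 1.41 V.
V_SD = 1.41 V ≥ V_ov = 0.97 V, confirming saturation.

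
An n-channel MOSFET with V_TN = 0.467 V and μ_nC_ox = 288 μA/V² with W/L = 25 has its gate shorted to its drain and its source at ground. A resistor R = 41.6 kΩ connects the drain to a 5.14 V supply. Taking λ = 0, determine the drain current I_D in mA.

I_D = 0.108 mA

With gate tied to drain, V_GS = V_DS ≥ V_GS − V_TN, so the device is in saturation.
k_n = μ_nC_ox · (W/L) = 7.2 mA/V².
KCL at the drain: ½ k_n (V_GS − V_TN)² = (V_DD − V_GS)/R.
Let x = V_GS − 0.467. Then 150 x² + x − 4.673 = 0, giving x = 0.173 V (positive root), so V_GS = 0.64 V.
I_D = (V_DD − V_GS)/R = (5.14 − 0.64) / 41.6 = 0.108 mA.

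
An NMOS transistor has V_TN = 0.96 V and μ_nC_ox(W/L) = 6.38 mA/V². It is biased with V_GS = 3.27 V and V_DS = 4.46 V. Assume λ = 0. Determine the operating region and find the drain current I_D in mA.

V_ov = V_GS − V_TN = 3.27 − 0.96 = 2.31 V.
Since V_DS = 4.46 V ≥ V_ov = 2.31 V, the device is in saturation.
I_D = ½ k_n V_ov² = 0.5 × 6.38 × 2.31² = 17 mA.

Saturation; I_D = 17.0 mA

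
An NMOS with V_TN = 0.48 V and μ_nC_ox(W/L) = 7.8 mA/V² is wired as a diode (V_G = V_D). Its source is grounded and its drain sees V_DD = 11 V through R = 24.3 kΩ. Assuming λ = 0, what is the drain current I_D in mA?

I_D = 0.419 mA

With gate tied to drain, V_GS = V_DS ≥ V_GS − V_TN, so the device is in saturation.
KCL at the drain: ½ k_n (V_GS − V_TN)² = (V_DD − V_GS)/R.
Let x = V_GS − 0.48. Then 94.8 x² + x − 10.52 = 0, giving x = 0.328 V (positive root), so V_GS = 0.808 V.
I_D = (V_DD − V_GS)/R = (11 − 0.808) / 24.3 = 0.419 mA.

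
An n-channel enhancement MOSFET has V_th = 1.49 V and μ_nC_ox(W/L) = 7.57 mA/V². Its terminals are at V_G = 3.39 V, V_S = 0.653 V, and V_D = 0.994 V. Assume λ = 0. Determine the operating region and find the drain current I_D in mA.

V_GS = V_G − V_S = 3.39 − 0.653 = 2.74 V; V_DS = V_D − V_S = 0.994 − 0.653 = 0.341 V.
V_ov = V_GS − V_th = 2.74 − 1.49 = 1.25 V.
Since V_DS = 0.341 V < V_ov = 1.25 V, the device is in the triode region.
I_D = k_n [V_ov · V_DS − ½ V_DS²] = 7.57 × [1.25 × 0.341 − 0.5 × 0.341²] = 2.78 mA.

Triode; I_D = 2.78 mA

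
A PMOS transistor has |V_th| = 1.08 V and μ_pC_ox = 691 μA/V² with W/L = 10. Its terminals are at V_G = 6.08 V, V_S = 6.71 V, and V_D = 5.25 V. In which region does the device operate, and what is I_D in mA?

Cutoff; I_D = 0 mA

V_SG = V_S − V_G = 6.71 − 6.08 = 0.63 V; V_SD = V_S − V_D = 6.71 − 5.25 = 1.46 V.
V_SG = 0.63 V < |V_th| = 1.08 V, so the transistor is in cutoff.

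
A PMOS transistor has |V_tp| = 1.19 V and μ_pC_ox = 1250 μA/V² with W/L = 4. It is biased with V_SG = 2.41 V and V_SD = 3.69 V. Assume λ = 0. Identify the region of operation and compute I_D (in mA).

Saturation; I_D = 3.72 mA

k_p = μ_pC_ox · (W/L) = 5 mA/V².
V_ov = V_SG − |V_tp| = 2.41 − 1.19 = 1.22 V.
Since V_SD = 3.69 V ≥ V_ov = 1.22 V, the device is in saturation.
I_D = ½ k_p V_ov² = 0.5 × 5 × 1.22² = 3.72 mA.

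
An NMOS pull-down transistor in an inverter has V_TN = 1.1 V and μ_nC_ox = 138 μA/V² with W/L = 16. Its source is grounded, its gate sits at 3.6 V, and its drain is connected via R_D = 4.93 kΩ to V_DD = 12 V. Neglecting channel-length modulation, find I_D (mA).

I_D = 2.34 mA

V_GS = V_G = 3.6 V, so V_ov = 3.6 − 1.1 = 2.5 V.
k_n = μ_nC_ox · (W/L) = 2.208 mA/V².
Assume saturation: I_D = ½ k_n V_ov² = 0.5 × 2.208 × 2.5² = 6.9 mA, giving V_DS = V_DD − I_D R_D = 12 − 6.9 × 4.93 = -22 V.
But -22 V < V_ov = 2.5 V, so the device is actually in triode.
In triode I_D = k_n[V_ov V_DS − ½ V_DS²] and I_D = (V_DD − V_DS)/R_D. Equating: 5.44 V_DS² − 28.21 V_DS + 12 = 0, giving V_DS = 0.467 V (the root below V_ov).
I_D = (12 − 0.467) / 4.93 = 2.34 mA.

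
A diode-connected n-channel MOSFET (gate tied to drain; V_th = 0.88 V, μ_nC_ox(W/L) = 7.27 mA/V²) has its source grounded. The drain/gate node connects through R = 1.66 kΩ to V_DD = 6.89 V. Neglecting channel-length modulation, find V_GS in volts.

V_GS = 1.80 V

With gate tied to drain, V_GS = V_DS ≥ V_GS − V_th, so the device is in saturation.
KCL at the drain: ½ k_n (V_GS − V_th)² = (V_DD − V_GS)/R.
Let x = V_GS − 0.88. Then 6.03 x² + x − 6.01 = 0, giving x = 0.919 V (positive root), so V_GS = 1.8 V.
I_D = (V_DD − V_GS)/R = (6.89 − 1.8) / 1.66 = 3.07 mA.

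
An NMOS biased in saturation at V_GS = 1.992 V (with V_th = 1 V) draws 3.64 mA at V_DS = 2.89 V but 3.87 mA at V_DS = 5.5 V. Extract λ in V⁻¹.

With V_GS fixed, I_D ∝ (1 + λ V_DS) in saturation, so I_D2/I_D1 = (1 + λ V_DS2)/(1 + λ V_DS1).
3.87/3.64 = 1.063 = (1 + 5.5 λ)/(1 + 2.89 λ).
Solving: λ (I_D1 V_DS2 − I_D2 V_DS1) = I_D2 − I_D1, so λ = (3.87 − 3.64) / (3.64 × 5.5 − 3.87 × 2.89) = 0.23 / 8.84 = 0.026 V⁻¹.

λ = 0.0260 V⁻¹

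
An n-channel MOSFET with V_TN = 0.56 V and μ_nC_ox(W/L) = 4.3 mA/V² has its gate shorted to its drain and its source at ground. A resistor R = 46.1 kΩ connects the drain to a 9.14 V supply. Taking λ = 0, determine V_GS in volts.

V_GS = 0.849 V

With gate tied to drain, V_GS = V_DS ≥ V_GS − V_TN, so the device is in saturation.
KCL at the drain: ½ k_n (V_GS − V_TN)² = (V_DD − V_GS)/R.
Let x = V_GS − 0.56. Then 99.1 x² + x − 8.58 = 0, giving x = 0.289 V (positive root), so V_GS = 0.849 V.
I_D = (V_DD − V_GS)/R = (9.14 − 0.849) / 46.1 = 0.18 mA.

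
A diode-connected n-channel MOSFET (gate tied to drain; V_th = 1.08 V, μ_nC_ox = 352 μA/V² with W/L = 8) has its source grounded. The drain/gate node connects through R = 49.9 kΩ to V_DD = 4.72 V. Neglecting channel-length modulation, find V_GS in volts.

With gate tied to drain, V_GS = V_DS ≥ V_GS − V_th, so the device is in saturation.
k_n = μ_nC_ox · (W/L) = 2.816 mA/V².
KCL at the drain: ½ k_n (V_GS − V_th)² = (V_DD − V_GS)/R.
Let x = V_GS − 1.08. Then 70.3 x² + x − 3.64 = 0, giving x = 0.221 V (positive root), so V_GS = 1.3 V.
I_D = (V_DD − V_GS)/R = (4.72 − 1.3) / 49.9 = 0.0685 mA.

V_GS = 1.30 V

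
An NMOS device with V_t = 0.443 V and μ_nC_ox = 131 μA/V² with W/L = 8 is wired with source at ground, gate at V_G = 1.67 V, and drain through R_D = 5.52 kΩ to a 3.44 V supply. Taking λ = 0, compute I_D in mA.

V_GS = V_G = 1.67 V, so V_ov = 1.67 − 0.443 = 1.23 V.
k_n = μ_nC_ox · (W/L) = 1.048 mA/V².
Assume saturation: I_D = ½ k_n V_ov² = 0.5 × 1.048 × 1.23² = 0.789 mA, giving V_DS = V_DD − I_D R_D = 3.44 − 0.789 × 5.52 = -0.915 V.
But -0.915 V < V_ov = 1.23 V, so the device is actually in triode.
In triode I_D = k_n[V_ov V_DS − ½ V_DS²] and I_D = (V_DD − V_DS)/R_D. Equating: 2.89 V_DS² − 8.098 V_DS + 3.44 = 0, giving V_DS = 0.522 V (the root below V_ov).
I_D = (3.44 − 0.522) / 5.52 = 0.529 mA.

I_D = 0.529 mA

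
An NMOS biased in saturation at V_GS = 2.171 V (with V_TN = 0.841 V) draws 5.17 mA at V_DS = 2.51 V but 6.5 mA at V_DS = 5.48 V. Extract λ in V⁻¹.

With V_GS fixed, I_D ∝ (1 + λ V_DS) in saturation, so I_D2/I_D1 = (1 + λ V_DS2)/(1 + λ V_DS1).
6.5/5.17 = 1.257 = (1 + 5.48 λ)/(1 + 2.51 λ).
Solving: λ (I_D1 V_DS2 − I_D2 V_DS1) = I_D2 − I_D1, so λ = (6.5 − 5.17) / (5.17 × 5.48 − 6.5 × 2.51) = 1.33 / 12 = 0.111 V⁻¹.

λ = 0.111 V⁻¹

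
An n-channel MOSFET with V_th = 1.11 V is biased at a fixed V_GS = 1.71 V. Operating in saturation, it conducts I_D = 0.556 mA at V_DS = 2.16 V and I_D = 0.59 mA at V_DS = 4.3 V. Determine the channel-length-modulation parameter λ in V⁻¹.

λ = 0.0305 V⁻¹

With V_GS fixed, I_D ∝ (1 + λ V_DS) in saturation, so I_D2/I_D1 = (1 + λ V_DS2)/(1 + λ V_DS1).
0.59/0.556 = 1.061 = (1 + 4.3 λ)/(1 + 2.16 λ).
Solving: λ (I_D1 V_DS2 − I_D2 V_DS1) = I_D2 − I_D1, so λ = (0.59 − 0.556) / (0.556 × 4.3 − 0.59 × 2.16) = 0.034 / 1.12 = 0.0305 V⁻¹.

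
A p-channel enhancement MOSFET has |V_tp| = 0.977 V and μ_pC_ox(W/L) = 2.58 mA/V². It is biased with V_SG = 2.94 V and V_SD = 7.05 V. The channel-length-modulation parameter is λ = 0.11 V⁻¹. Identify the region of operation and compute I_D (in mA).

V_ov = V_SG − |V_tp| = 2.94 − 0.977 = 1.96 V.
Since V_SD = 7.05 V ≥ V_ov = 1.96 V, the device is in saturation.
I_D = ½ k_p V_ov² (1 + λ V_SD) = 0.5 × 2.58 × 1.96² × (1 + 0.11 × 7.05) = 8.83 mA.

Saturation; I_D = 8.83 mA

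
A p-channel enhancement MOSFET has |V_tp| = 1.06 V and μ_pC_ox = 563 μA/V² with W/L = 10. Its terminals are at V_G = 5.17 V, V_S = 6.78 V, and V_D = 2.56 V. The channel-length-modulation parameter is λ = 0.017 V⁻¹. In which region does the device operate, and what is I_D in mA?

Saturation; I_D = 0.913 mA

V_SG = V_S − V_G = 6.78 − 5.17 = 1.61 V; V_SD = V_S − V_D = 6.78 − 2.56 = 4.22 V.
k_p = μ_pC_ox · (W/L) = 5.63 mA/V².
V_ov = V_SG − |V_tp| = 1.61 − 1.06 = 0.55 V.
Since V_SD = 4.22 V ≥ V_ov = 0.55 V, the device is in saturation.
I_D = ½ k_p V_ov² (1 + λ V_SD) = 0.5 × 5.63 × 0.55² × (1 + 0.017 × 4.22) = 0.913 mA.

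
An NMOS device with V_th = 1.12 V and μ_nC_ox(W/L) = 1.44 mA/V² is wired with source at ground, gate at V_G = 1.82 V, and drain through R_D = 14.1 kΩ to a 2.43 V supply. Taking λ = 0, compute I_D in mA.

I_D = 0.159 mA

V_GS = V_G = 1.82 V, so V_ov = 1.82 − 1.12 = 0.7 V.
Assume saturation: I_D = ½ k_n V_ov² = 0.5 × 1.44 × 0.7² = 0.353 mA, giving V_DS = V_DD − I_D R_D = 2.43 − 0.353 × 14.1 = -2.54 V.
But -2.54 V < V_ov = 0.7 V, so the device is actually in triode.
In triode I_D = k_n[V_ov V_DS − ½ V_DS²] and I_D = (V_DD − V_DS)/R_D. Equating: 10.2 V_DS² − 15.21 V_DS + 2.43 = 0, giving V_DS = 0.182 V (the root below V_ov).
I_D = (2.43 − 0.182) / 14.1 = 0.159 mA.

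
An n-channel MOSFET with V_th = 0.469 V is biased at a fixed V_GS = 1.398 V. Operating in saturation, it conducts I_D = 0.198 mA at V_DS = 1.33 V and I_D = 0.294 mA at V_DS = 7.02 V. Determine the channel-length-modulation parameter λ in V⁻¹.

λ = 0.0961 V⁻¹

With V_GS fixed, I_D ∝ (1 + λ V_DS) in saturation, so I_D2/I_D1 = (1 + λ V_DS2)/(1 + λ V_DS1).
0.294/0.198 = 1.485 = (1 + 7.02 λ)/(1 + 1.33 λ).
Solving: λ (I_D1 V_DS2 − I_D2 V_DS1) = I_D2 − I_D1, so λ = (0.294 − 0.198) / (0.198 × 7.02 − 0.294 × 1.33) = 0.096 / 0.999 = 0.0961 V⁻¹.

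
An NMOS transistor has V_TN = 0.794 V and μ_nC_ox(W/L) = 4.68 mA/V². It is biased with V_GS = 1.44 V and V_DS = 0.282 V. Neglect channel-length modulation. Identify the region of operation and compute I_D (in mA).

Triode; I_D = 0.666 mA

V_ov = V_GS − V_TN = 1.44 − 0.794 = 0.646 V.
Since V_DS = 0.282 V < V_ov = 0.646 V, the device is in the triode region.
I_D = k_n [V_ov · V_DS − ½ V_DS²] = 4.68 × [0.646 × 0.282 − 0.5 × 0.282²] = 0.666 mA.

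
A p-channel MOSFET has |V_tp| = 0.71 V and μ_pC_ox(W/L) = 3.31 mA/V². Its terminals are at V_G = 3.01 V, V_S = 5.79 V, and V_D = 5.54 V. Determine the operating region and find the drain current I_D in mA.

Triode; I_D = 1.61 mA

V_SG = V_S − V_G = 5.79 − 3.01 = 2.78 V; V_SD = V_S − V_D = 5.79 − 5.54 = 0.25 V.
V_ov = V_SG − |V_tp| = 2.78 − 0.71 = 2.07 V.
Since V_SD = 0.25 V < V_ov = 2.07 V, the device is in the triode region.
I_D = k_p [V_ov · V_SD − ½ V_SD²] = 3.31 × [2.07 × 0.25 − 0.5 × 0.25²] = 1.61 mA.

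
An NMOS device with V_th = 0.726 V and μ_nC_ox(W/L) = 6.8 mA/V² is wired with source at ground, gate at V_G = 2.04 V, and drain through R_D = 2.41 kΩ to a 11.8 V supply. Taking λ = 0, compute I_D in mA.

V_GS = V_G = 2.04 V, so V_ov = 2.04 − 0.726 = 1.31 V.
Assume saturation: I_D = ½ k_n V_ov² = 0.5 × 6.8 × 1.31² = 5.87 mA, giving V_DS = V_DD − I_D R_D = 11.8 − 5.87 × 2.41 = -2.35 V.
But -2.35 V < V_ov = 1.31 V, so the device is actually in triode.
In triode I_D = k_n[V_ov V_DS − ½ V_DS²] and I_D = (V_DD − V_DS)/R_D. Equating: 8.19 V_DS² − 22.53 V_DS + 11.8 = 0, giving V_DS = 0.704 V (the root below V_ov).
I_D = (11.8 − 0.704) / 2.41 = 4.6 mA.

I_D = 4.60 mA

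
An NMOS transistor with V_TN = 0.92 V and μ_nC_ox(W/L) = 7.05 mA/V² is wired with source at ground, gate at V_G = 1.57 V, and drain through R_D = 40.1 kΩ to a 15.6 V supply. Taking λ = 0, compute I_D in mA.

I_D = 0.387 mA

V_GS = V_G = 1.57 V, so V_ov = 1.57 − 0.92 = 0.65 V.
Assume saturation: I_D = ½ k_n V_ov² = 0.5 × 7.05 × 0.65² = 1.49 mA, giving V_DS = V_DD − I_D R_D = 15.6 − 1.49 × 40.1 = -44.1 V.
But -44.1 V < V_ov = 0.65 V, so the device is actually in triode.
In triode I_D = k_n[V_ov V_DS − ½ V_DS²] and I_D = (V_DD − V_DS)/R_D. Equating: 141 V_DS² − 184.8 V_DS + 15.6 = 0, giving V_DS = 0.0907 V (the root below V_ov).
I_D = (15.6 − 0.0907) / 40.1 = 0.387 mA.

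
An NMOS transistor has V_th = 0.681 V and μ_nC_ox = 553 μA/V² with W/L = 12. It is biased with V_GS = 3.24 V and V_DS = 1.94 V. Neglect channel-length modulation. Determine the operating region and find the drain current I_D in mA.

k_n = μ_nC_ox · (W/L) = 6.636 mA/V².
V_ov = V_GS − V_th = 3.24 − 0.681 = 2.56 V.
Since V_DS = 1.94 V < V_ov = 2.56 V, the device is in the triode region.
I_D = k_n [V_ov · V_DS − ½ V_DS²] = 6.636 × [2.56 × 1.94 − 0.5 × 1.94²] = 20.5 mA.

Triode; I_D = 20.5 mA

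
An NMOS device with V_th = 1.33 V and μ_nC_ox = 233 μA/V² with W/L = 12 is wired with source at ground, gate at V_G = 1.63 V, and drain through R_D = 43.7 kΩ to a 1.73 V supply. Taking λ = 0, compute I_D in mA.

I_D = 0.0384 mA

V_GS = V_G = 1.63 V, so V_ov = 1.63 − 1.33 = 0.3 V.
k_n = μ_nC_ox · (W/L) = 2.796 mA/V².
Assume saturation: I_D = ½ k_n V_ov² = 0.5 × 2.796 × 0.3² = 0.126 mA, giving V_DS = V_DD − I_D R_D = 1.73 − 0.126 × 43.7 = -3.77 V.
But -3.77 V < V_ov = 0.3 V, so the device is actually in triode.
In triode I_D = k_n[V_ov V_DS − ½ V_DS²] and I_D = (V_DD − V_DS)/R_D. Equating: 61.1 V_DS² − 37.66 V_DS + 1.73 = 0, giving V_DS = 0.05 V (the root below V_ov).
I_D = (1.73 − 0.05) / 43.7 = 0.0384 mA.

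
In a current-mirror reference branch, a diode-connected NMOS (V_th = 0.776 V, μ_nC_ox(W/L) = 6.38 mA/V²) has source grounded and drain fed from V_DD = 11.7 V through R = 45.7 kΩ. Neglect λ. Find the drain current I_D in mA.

With gate tied to drain, V_GS = V_DS ≥ V_GS − V_th, so the device is in saturation.
KCL at the drain: ½ k_n (V_GS − V_th)² = (V_DD − V_GS)/R.
Let x = V_GS − 0.776. Then 146 x² + x − 10.92 = 0, giving x = 0.27 V (positive root), so V_GS = 1.05 V.
I_D = (V_DD − V_GS)/R = (11.7 − 1.05) / 45.7 = 0.233 mA.

I_D = 0.233 mA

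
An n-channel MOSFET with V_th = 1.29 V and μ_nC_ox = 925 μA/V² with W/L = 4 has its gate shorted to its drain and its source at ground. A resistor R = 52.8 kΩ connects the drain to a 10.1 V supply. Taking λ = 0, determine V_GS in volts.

V_GS = 1.59 V

With gate tied to drain, V_GS = V_DS ≥ V_GS − V_th, so the device is in saturation.
k_n = μ_nC_ox · (W/L) = 3.7 mA/V².
KCL at the drain: ½ k_n (V_GS − V_th)² = (V_DD − V_GS)/R.
Let x = V_GS − 1.29. Then 97.7 x² + x − 8.81 = 0, giving x = 0.295 V (positive root), so V_GS = 1.59 V.
I_D = (V_DD − V_GS)/R = (10.1 − 1.59) / 52.8 = 0.161 mA.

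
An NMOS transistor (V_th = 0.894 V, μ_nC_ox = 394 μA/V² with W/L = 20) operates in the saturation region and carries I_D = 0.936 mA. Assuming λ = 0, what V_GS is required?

V_GS = 1.38 V

k_n = μ_nC_ox · (W/L) = 7.88 mA/V².
In saturation I_D = ½ k_n (V_GS − V_th)², so V_GS − V_th = √(2 I_D / k_n) = √(2 × 0.936 / 7.88) = 0.487 V.
V_GS = 0.894 + 0.487 = 1.38 V.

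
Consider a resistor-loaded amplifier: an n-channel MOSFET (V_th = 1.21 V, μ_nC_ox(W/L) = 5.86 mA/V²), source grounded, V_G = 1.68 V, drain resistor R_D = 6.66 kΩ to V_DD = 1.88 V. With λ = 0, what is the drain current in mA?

I_D = 0.266 mA

V_GS = V_G = 1.68 V, so V_ov = 1.68 − 1.21 = 0.47 V.
Assume saturation: I_D = ½ k_n V_ov² = 0.5 × 5.86 × 0.47² = 0.647 mA, giving V_DS = V_DD − I_D R_D = 1.88 − 0.647 × 6.66 = -2.43 V.
But -2.43 V < V_ov = 0.47 V, so the device is actually in triode.
In triode I_D = k_n[V_ov V_DS − ½ V_DS²] and I_D = (V_DD − V_DS)/R_D. Equating: 19.5 V_DS² − 19.34 V_DS + 1.88 = 0, giving V_DS = 0.109 V (the root below V_ov).
I_D = (1.88 − 0.109) / 6.66 = 0.266 mA.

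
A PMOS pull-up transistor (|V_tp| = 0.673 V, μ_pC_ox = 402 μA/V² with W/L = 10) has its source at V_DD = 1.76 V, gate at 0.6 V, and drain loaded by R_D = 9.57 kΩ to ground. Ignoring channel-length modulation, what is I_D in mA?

I_D = 0.174 mA

V_SG = V_DD − V_G = 1.76 − 0.6 = 1.16 V, so V_ov = 1.16 − 0.673 = 0.487 V.
k_p = μ_pC_ox · (W/L) = 4.02 mA/V².
Assume saturation: I_D = ½ k_p V_ov² = 0.5 × 4.02 × 0.487² = 0.477 mA, giving V_SD = V_DD − I_D R_D = 1.76 − 0.477 × 9.57 = -2.8 V.
But -2.8 V < V_ov = 0.487 V, so the device is actually in triode.
In triode I_D = k_p[V_ov V_SD − ½ V_SD²] and I_D = (V_DD − V_SD)/R_D. Equating: 19.2 V_SD² − 19.74 V_SD + 1.76 = 0, giving V_SD = 0.0987 V (the root below V_ov).
I_D = (1.76 − 0.0987) / 9.57 = 0.174 mA.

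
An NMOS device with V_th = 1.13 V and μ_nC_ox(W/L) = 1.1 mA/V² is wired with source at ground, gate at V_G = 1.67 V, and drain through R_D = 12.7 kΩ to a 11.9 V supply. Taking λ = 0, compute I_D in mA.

I_D = 0.160 mA

V_GS = V_G = 1.67 V, so V_ov = 1.67 − 1.13 = 0.54 V.
Assume saturation: I_D = ½ k_n V_ov² = 0.5 × 1.1 × 0.54² = 0.16 mA, giving V_DS = V_DD − I_D R_D = 11.9 − 0.16 × 12.7 = 9.86 V.
V_DS = 9.86 V ≥ V_ov = 0.54 V, confirming saturation.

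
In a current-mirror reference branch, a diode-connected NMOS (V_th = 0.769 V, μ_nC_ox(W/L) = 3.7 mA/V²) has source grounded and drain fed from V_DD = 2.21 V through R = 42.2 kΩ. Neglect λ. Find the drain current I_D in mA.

I_D = 0.0311 mA

With gate tied to drain, V_GS = V_DS ≥ V_GS − V_th, so the device is in saturation.
KCL at the drain: ½ k_n (V_GS − V_th)² = (V_DD − V_GS)/R.
Let x = V_GS − 0.769. Then 78.1 x² + x − 1.441 = 0, giving x = 0.13 V (positive root), so V_GS = 0.899 V.
I_D = (V_DD − V_GS)/R = (2.21 − 0.899) / 42.2 = 0.0311 mA.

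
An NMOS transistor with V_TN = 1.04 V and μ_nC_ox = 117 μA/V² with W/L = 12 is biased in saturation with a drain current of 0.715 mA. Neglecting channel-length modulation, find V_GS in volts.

V_GS = 2.05 V

k_n = μ_nC_ox · (W/L) = 1.404 mA/V².
In saturation I_D = ½ k_n (V_GS − V_TN)², so V_GS − V_TN = √(2 I_D / k_n) = √(2 × 0.715 / 1.404) = 1.01 V.
V_GS = 1.04 + 1.01 = 2.05 V.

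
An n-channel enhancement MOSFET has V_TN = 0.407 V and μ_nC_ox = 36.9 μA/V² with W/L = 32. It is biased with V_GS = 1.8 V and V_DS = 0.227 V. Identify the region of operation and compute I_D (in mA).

Triode; I_D = 0.343 mA

k_n = μ_nC_ox · (W/L) = 1.181 mA/V².
V_ov = V_GS − V_TN = 1.8 − 0.407 = 1.39 V.
Since V_DS = 0.227 V < V_ov = 1.39 V, the device is in the triode region.
I_D = k_n [V_ov · V_DS − ½ V_DS²] = 1.181 × [1.39 × 0.227 − 0.5 × 0.227²] = 0.343 mA.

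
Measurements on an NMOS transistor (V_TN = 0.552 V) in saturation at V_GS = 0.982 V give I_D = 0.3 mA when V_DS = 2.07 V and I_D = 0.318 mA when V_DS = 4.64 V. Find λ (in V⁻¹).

With V_GS fixed, I_D ∝ (1 + λ V_DS) in saturation, so I_D2/I_D1 = (1 + λ V_DS2)/(1 + λ V_DS1).
0.318/0.3 = 1.06 = (1 + 4.64 λ)/(1 + 2.07 λ).
Solving: λ (I_D1 V_DS2 − I_D2 V_DS1) = I_D2 − I_D1, so λ = (0.318 − 0.3) / (0.3 × 4.64 − 0.318 × 2.07) = 0.018 / 0.734 = 0.0245 V⁻¹.

λ = 0.0245 V⁻¹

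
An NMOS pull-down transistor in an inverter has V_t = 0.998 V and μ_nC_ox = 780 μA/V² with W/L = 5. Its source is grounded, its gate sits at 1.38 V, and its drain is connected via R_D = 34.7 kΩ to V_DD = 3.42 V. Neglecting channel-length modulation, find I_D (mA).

V_GS = V_G = 1.38 V, so V_ov = 1.38 − 0.998 = 0.382 V.
k_n = μ_nC_ox · (W/L) = 3.9 mA/V².
Assume saturation: I_D = ½ k_n V_ov² = 0.5 × 3.9 × 0.382² = 0.285 mA, giving V_DS = V_DD − I_D R_D = 3.42 − 0.285 × 34.7 = -6.45 V.
But -6.45 V < V_ov = 0.382 V, so the device is actually in triode.
In triode I_D = k_n[V_ov V_DS − ½ V_DS²] and I_D = (V_DD − V_DS)/R_D. Equating: 67.7 V_DS² − 52.7 V_DS + 3.42 = 0, giving V_DS = 0.0715 V (the root below V_ov).
I_D = (3.42 − 0.0715) / 34.7 = 0.0965 mA.

I_D = 0.0965 mA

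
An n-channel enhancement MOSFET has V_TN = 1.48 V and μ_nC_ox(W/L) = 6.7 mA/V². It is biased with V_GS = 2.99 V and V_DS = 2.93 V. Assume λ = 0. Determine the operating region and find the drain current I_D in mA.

Saturation; I_D = 7.64 mA

V_ov = V_GS − V_TN = 2.99 − 1.48 = 1.51 V.
Since V_DS = 2.93 V ≥ V_ov = 1.51 V, the device is in saturation.
I_D = ½ k_n V_ov² = 0.5 × 6.7 × 1.51² = 7.64 mA.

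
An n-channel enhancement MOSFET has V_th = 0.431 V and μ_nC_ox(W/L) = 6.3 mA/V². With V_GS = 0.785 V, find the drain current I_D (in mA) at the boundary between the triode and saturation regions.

I_D = 0.395 mA

At the boundary V_DS = V_ov = V_GS − V_th = 0.785 − 0.431 = 0.354 V.
I_D = ½ k_n V_ov² = 0.5 × 6.3 × 0.354² = 0.395 mA.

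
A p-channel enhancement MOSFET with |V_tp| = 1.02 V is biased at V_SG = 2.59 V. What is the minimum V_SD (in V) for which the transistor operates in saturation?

The boundary between triode and saturation is V_SD = V_SG − |V_tp| = V_ov.
V_ov = 2.59 − 1.02 = 1.57 V.

V_SD,sat = 1.57 V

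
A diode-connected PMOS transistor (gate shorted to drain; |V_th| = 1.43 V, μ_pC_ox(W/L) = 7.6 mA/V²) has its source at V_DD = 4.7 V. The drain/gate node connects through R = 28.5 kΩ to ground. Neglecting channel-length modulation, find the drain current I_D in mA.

With gate tied to drain, V_SG = V_SD ≥ V_SG − |V_th|, so the device is in saturation.
KCL at the drain: ½ k_p (V_SG − |V_th|)² = (V_DD − V_SG)/R.
Let x = V_SG − 1.43. Then 108 x² + x − 3.27 = 0, giving x = 0.169 V (positive root), so V_SG = 1.6 V.
I_D = (V_DD − V_SG)/R = (4.7 − 1.6) / 28.5 = 0.109 mA.

I_D = 0.109 mA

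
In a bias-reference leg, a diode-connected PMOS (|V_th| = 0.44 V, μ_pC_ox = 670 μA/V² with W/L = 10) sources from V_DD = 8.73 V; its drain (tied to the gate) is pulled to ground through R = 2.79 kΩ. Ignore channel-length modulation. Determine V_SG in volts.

V_SG = 1.33 V

With gate tied to drain, V_SG = V_SD ≥ V_SG − |V_th|, so the device is in saturation.
k_p = μ_pC_ox · (W/L) = 6.7 mA/V².
KCL at the drain: ½ k_p (V_SG − |V_th|)² = (V_DD − V_SG)/R.
Let x = V_SG − 0.44. Then 9.35 x² + x − 8.29 = 0, giving x = 0.89 V (positive root), so V_SG = 1.33 V.
I_D = (V_DD − V_SG)/R = (8.73 − 1.33) / 2.79 = 2.65 mA.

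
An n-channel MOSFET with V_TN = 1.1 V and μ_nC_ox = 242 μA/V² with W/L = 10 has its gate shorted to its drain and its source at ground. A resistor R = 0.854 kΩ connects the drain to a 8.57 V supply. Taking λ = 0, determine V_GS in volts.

With gate tied to drain, V_GS = V_DS ≥ V_GS − V_TN, so the device is in saturation.
k_n = μ_nC_ox · (W/L) = 2.42 mA/V².
KCL at the drain: ½ k_n (V_GS − V_TN)² = (V_DD − V_GS)/R.
Let x = V_GS − 1.1. Then 1.03 x² + x − 7.47 = 0, giving x = 2.25 V (positive root), so V_GS = 3.35 V.
I_D = (V_DD − V_GS)/R = (8.57 − 3.35) / 0.854 = 6.11 mA.

V_GS = 3.35 V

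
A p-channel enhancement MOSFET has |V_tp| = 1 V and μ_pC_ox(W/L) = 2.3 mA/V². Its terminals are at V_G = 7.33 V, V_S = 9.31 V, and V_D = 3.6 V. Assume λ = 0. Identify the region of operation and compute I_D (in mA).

Saturation; I_D = 1.10 mA

V_SG = V_S − V_G = 9.31 − 7.33 = 1.98 V; V_SD = V_S − V_D = 9.31 − 3.6 = 5.71 V.
V_ov = V_SG − |V_tp| = 1.98 − 1 = 0.98 V.
Since V_SD = 5.71 V ≥ V_ov = 0.98 V, the device is in saturation.
I_D = ½ k_p V_ov² = 0.5 × 2.3 × 0.98² = 1.1 mA.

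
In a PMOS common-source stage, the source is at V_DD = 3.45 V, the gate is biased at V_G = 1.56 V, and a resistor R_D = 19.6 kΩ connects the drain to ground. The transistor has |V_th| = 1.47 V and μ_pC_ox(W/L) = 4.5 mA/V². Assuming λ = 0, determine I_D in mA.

I_D = 0.171 mA

V_SG = V_DD − V_G = 3.45 − 1.56 = 1.89 V, so V_ov = 1.89 − 1.47 = 0.42 V.
Assume saturation: I_D = ½ k_p V_ov² = 0.5 × 4.5 × 0.42² = 0.397 mA, giving V_SD = V_DD − I_D R_D = 3.45 − 0.397 × 19.6 = -4.33 V.
But -4.33 V < V_ov = 0.42 V, so the device is actually in triode.
In triode I_D = k_p[V_ov V_SD − ½ V_SD²] and I_D = (V_DD − V_SD)/R_D. Equating: 44.1 V_SD² − 38.04 V_SD + 3.45 = 0, giving V_SD = 0.103 V (the root below V_ov).
I_D = (3.45 − 0.103) / 19.6 = 0.171 mA.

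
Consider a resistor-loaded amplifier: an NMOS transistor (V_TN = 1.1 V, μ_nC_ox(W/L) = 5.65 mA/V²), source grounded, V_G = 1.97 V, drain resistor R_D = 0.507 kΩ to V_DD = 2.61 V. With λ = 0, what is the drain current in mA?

I_D = 2.14 mA

V_GS = V_G = 1.97 V, so V_ov = 1.97 − 1.1 = 0.87 V.
Assume saturation: I_D = ½ k_n V_ov² = 0.5 × 5.65 × 0.87² = 2.14 mA, giving V_DS = V_DD − I_D R_D = 2.61 − 2.14 × 0.507 = 1.53 V.
V_DS = 1.53 V ≥ V_ov = 0.87 V, confirming saturation.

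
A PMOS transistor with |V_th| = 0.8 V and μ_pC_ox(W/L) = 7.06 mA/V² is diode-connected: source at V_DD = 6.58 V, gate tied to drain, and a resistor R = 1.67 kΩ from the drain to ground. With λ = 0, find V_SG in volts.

With gate tied to drain, V_SG = V_SD ≥ V_SG − |V_th|, so the device is in saturation.
KCL at the drain: ½ k_p (V_SG − |V_th|)² = (V_DD − V_SG)/R.
Let x = V_SG − 0.8. Then 5.9 x² + x − 5.78 = 0, giving x = 0.909 V (positive root), so V_SG = 1.71 V.
I_D = (V_DD − V_SG)/R = (6.58 − 1.71) / 1.67 = 2.92 mA.

V_SG = 1.71 V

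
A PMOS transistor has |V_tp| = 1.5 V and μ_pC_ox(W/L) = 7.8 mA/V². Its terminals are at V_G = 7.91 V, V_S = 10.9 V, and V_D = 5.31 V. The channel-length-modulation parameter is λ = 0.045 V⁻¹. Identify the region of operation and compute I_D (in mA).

V_SG = V_S − V_G = 10.9 − 7.91 = 2.99 V; V_SD = V_S − V_D = 10.9 − 5.31 = 5.59 V.
V_ov = V_SG − |V_tp| = 2.99 − 1.5 = 1.49 V.
Since V_SD = 5.59 V ≥ V_ov = 1.49 V, the device is in saturation.
I_D = ½ k_p V_ov² (1 + λ V_SD) = 0.5 × 7.8 × 1.49² × (1 + 0.045 × 5.59) = 10.8 mA.

Saturation; I_D = 10.8 mA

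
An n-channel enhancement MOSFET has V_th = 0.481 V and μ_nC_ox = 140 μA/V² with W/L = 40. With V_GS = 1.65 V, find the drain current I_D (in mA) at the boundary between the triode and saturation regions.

I_D = 3.83 mA

At the boundary V_DS = V_ov = V_GS − V_th = 1.65 − 0.481 = 1.17 V.
k_n = μ_nC_ox · (W/L) = 5.6 mA/V².
I_D = ½ k_n V_ov² = 0.5 × 5.6 × 1.17² = 3.83 mA.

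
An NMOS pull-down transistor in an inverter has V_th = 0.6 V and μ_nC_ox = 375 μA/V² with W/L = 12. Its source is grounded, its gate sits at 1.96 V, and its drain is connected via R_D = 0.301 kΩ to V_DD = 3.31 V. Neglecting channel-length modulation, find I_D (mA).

I_D = 4.16 mA

V_GS = V_G = 1.96 V, so V_ov = 1.96 − 0.6 = 1.36 V.
k_n = μ_nC_ox · (W/L) = 4.5 mA/V².
Assume saturation: I_D = ½ k_n V_ov² = 0.5 × 4.5 × 1.36² = 4.16 mA, giving V_DS = V_DD − I_D R_D = 3.31 − 4.16 × 0.301 = 2.06 V.
V_DS = 2.06 V ≥ V_ov = 1.36 V, confirming saturation.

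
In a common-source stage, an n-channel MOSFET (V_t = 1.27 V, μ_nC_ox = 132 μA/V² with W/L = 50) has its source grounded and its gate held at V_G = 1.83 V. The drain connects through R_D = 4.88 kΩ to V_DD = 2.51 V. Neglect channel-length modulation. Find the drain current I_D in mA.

V_GS = V_G = 1.83 V, so V_ov = 1.83 − 1.27 = 0.56 V.
k_n = μ_nC_ox · (W/L) = 6.6 mA/V².
Assume saturation: I_D = ½ k_n V_ov² = 0.5 × 6.6 × 0.56² = 1.03 mA, giving V_DS = V_DD − I_D R_D = 2.51 − 1.03 × 4.88 = -2.54 V.
But -2.54 V < V_ov = 0.56 V, so the device is actually in triode.
In triode I_D = k_n[V_ov V_DS − ½ V_DS²] and I_D = (V_DD − V_DS)/R_D. Equating: 16.1 V_DS² − 19.04 V_DS + 2.51 = 0, giving V_DS = 0.151 V (the root below V_ov).
I_D = (2.51 − 0.151) / 4.88 = 0.483 mA.

I_D = 0.483 mA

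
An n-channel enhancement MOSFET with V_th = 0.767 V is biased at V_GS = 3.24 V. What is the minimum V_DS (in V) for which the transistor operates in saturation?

The boundary between triode and saturation is V_DS = V_GS − V_th = V_ov.
V_ov = 3.24 − 0.767 = 2.47 V.

V_DS,sat = 2.47 V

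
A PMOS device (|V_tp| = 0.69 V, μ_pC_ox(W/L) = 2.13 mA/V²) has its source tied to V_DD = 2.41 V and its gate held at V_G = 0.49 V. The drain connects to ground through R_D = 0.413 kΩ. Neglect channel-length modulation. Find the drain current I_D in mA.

I_D = 1.61 mA

V_SG = V_DD − V_G = 2.41 − 0.49 = 1.92 V, so V_ov = 1.92 − 0.69 = 1.23 V.
Assume saturation: I_D = ½ k_p V_ov² = 0.5 × 2.13 × 1.23² = 1.61 mA, giving V_SD = V_DD − I_D R_D = 2.41 − 1.61 × 0.413 = 1.74 V.
V_SD = 1.74 V ≥ V_ov = 1.23 V, confirming saturation.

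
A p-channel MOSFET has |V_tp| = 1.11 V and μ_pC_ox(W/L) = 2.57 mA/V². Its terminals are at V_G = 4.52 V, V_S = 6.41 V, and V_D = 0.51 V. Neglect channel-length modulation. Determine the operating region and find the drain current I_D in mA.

Saturation; I_D = 0.782 mA

V_SG = V_S − V_G = 6.41 − 4.52 = 1.89 V; V_SD = V_S − V_D = 6.41 − 0.51 = 5.9 V.
V_ov = V_SG − |V_tp| = 1.89 − 1.11 = 0.78 V.
Since V_SD = 5.9 V ≥ V_ov = 0.78 V, the device is in saturation.
I_D = ½ k_p V_ov² = 0.5 × 2.57 × 0.78² = 0.782 mA.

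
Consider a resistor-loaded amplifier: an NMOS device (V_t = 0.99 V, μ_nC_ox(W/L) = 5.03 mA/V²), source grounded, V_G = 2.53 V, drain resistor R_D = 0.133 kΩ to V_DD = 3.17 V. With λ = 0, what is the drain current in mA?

I_D = 5.96 mA

V_GS = V_G = 2.53 V, so V_ov = 2.53 − 0.99 = 1.54 V.
Assume saturation: I_D = ½ k_n V_ov² = 0.5 × 5.03 × 1.54² = 5.96 mA, giving V_DS = V_DD − I_D R_D = 3.17 − 5.96 × 0.133 = 2.38 V.
V_DS = 2.38 V ≥ V_ov = 1.54 V, confirming saturation.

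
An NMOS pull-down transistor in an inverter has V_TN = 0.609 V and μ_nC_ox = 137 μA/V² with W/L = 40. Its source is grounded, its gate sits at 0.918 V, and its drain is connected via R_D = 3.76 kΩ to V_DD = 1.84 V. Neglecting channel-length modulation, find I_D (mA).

V_GS = V_G = 0.918 V, so V_ov = 0.918 − 0.609 = 0.309 V.
k_n = μ_nC_ox · (W/L) = 5.48 mA/V².
Assume saturation: I_D = ½ k_n V_ov² = 0.5 × 5.48 × 0.309² = 0.262 mA, giving V_DS = V_DD − I_D R_D = 1.84 − 0.262 × 3.76 = 0.856 V.
V_DS = 0.856 V ≥ V_ov = 0.309 V, confirming saturation.

I_D = 0.262 mA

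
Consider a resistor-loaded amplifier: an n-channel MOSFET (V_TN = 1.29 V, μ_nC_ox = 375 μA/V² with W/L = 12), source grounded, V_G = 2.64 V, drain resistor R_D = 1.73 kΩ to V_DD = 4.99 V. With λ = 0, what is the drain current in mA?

V_GS = V_G = 2.64 V, so V_ov = 2.64 − 1.29 = 1.35 V.
k_n = μ_nC_ox · (W/L) = 4.5 mA/V².
Assume saturation: I_D = ½ k_n V_ov² = 0.5 × 4.5 × 1.35² = 4.1 mA, giving V_DS = V_DD − I_D R_D = 4.99 − 4.1 × 1.73 = -2.1 V.
But -2.1 V < V_ov = 1.35 V, so the device is actually in triode.
In triode I_D = k_n[V_ov V_DS − ½ V_DS²] and I_D = (V_DD − V_DS)/R_D. Equating: 3.89 V_DS² − 11.51 V_DS + 4.99 = 0, giving V_DS = 0.528 V (the root below V_ov).
I_D = (4.99 − 0.528) / 1.73 = 2.58 mA.

I_D = 2.58 mA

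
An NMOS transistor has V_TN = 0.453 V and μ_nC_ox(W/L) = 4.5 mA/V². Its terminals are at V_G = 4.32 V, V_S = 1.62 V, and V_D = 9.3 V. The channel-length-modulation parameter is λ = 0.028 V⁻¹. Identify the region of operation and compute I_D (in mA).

V_GS = V_G − V_S = 4.32 − 1.62 = 2.7 V; V_DS = V_D − V_S = 9.3 − 1.62 = 7.68 V.
V_ov = V_GS − V_TN = 2.7 − 0.453 = 2.25 V.
Since V_DS = 7.68 V ≥ V_ov = 2.25 V, the device is in saturation.
I_D = ½ k_n V_ov² (1 + λ V_DS) = 0.5 × 4.5 × 2.25² × (1 + 0.028 × 7.68) = 13.8 mA.

Saturation; I_D = 13.8 mA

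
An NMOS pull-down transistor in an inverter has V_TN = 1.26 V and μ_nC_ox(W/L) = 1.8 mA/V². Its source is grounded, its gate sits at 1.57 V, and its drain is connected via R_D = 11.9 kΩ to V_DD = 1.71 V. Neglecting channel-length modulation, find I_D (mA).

I_D = 0.0865 mA

V_GS = V_G = 1.57 V, so V_ov = 1.57 − 1.26 = 0.31 V.
Assume saturation: I_D = ½ k_n V_ov² = 0.5 × 1.8 × 0.31² = 0.0865 mA, giving V_DS = V_DD − I_D R_D = 1.71 − 0.0865 × 11.9 = 0.681 V.
V_DS = 0.681 V ≥ V_ov = 0.31 V, confirming saturation.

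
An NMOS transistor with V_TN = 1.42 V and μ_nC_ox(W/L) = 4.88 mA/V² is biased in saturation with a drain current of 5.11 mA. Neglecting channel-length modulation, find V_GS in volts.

In saturation I_D = ½ k_n (V_GS − V_TN)², so V_GS − V_TN = √(2 I_D / k_n) = √(2 × 5.11 / 4.88) = 1.45 V.
V_GS = 1.42 + 1.45 = 2.87 V.

V_GS = 2.87 V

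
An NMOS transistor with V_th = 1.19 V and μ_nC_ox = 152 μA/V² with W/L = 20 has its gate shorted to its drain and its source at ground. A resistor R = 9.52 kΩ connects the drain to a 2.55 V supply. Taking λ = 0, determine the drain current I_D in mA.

I_D = 0.114 mA

With gate tied to drain, V_GS = V_DS ≥ V_GS − V_th, so the device is in saturation.
k_n = μ_nC_ox · (W/L) = 3.04 mA/V².
KCL at the drain: ½ k_n (V_GS − V_th)² = (V_DD − V_GS)/R.
Let x = V_GS − 1.19. Then 14.5 x² + x − 1.36 = 0, giving x = 0.274 V (positive root), so V_GS = 1.46 V.
I_D = (V_DD − V_GS)/R = (2.55 − 1.46) / 9.52 = 0.114 mA.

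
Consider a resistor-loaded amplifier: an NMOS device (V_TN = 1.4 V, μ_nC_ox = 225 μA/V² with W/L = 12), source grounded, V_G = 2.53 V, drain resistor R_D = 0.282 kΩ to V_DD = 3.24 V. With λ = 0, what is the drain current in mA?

I_D = 1.72 mA

V_GS = V_G = 2.53 V, so V_ov = 2.53 − 1.4 = 1.13 V.
k_n = μ_nC_ox · (W/L) = 2.7 mA/V².
Assume saturation: I_D = ½ k_n V_ov² = 0.5 × 2.7 × 1.13² = 1.72 mA, giving V_DS = V_DD − I_D R_D = 3.24 − 1.72 × 0.282 = 2.75 V.
V_DS = 2.75 V ≥ V_ov = 1.13 V, confirming saturation.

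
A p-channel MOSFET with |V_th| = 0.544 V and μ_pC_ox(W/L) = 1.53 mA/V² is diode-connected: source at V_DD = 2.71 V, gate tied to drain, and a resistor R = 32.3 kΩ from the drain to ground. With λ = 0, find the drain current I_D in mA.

With gate tied to drain, V_SG = V_SD ≥ V_SG − |V_th|, so the device is in saturation.
KCL at the drain: ½ k_p (V_SG − |V_th|)² = (V_DD − V_SG)/R.
Let x = V_SG − 0.544. Then 24.7 x² + x − 2.166 = 0, giving x = 0.277 V (positive root), so V_SG = 0.821 V.
I_D = (V_DD − V_SG)/R = (2.71 − 0.821) / 32.3 = 0.0585 mA.

I_D = 0.0585 mA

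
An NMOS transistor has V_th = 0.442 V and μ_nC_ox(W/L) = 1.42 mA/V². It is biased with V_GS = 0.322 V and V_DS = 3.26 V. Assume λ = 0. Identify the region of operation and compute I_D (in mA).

Cutoff; I_D = 0 mA

V_GS = 0.322 V < V_th = 0.442 V, so the transistor is in cutoff.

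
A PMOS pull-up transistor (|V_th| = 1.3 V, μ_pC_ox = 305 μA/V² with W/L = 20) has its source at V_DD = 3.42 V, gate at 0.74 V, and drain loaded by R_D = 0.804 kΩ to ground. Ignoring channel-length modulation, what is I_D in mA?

I_D = 3.60 mA

V_SG = V_DD − V_G = 3.42 − 0.74 = 2.68 V, so V_ov = 2.68 − 1.3 = 1.38 V.
k_p = μ_pC_ox · (W/L) = 6.1 mA/V².
Assume saturation: I_D = ½ k_p V_ov² = 0.5 × 6.1 × 1.38² = 5.81 mA, giving V_SD = V_DD − I_D R_D = 3.42 − 5.81 × 0.804 = -1.25 V.
But -1.25 V < V_ov = 1.38 V, so the device is actually in triode.
In triode I_D = k_p[V_ov V_SD − ½ V_SD²] and I_D = (V_DD − V_SD)/R_D. Equating: 2.45 V_SD² − 7.768 V_SD + 3.42 = 0, giving V_SD = 0.528 V (the root below V_ov).
I_D = (3.42 − 0.528) / 0.804 = 3.6 mA.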